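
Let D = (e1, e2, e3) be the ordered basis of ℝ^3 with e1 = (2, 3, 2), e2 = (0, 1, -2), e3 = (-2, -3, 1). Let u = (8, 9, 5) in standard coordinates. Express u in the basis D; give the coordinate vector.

(1, -3, -3)

Write u = c_1 e1 + ... + c_3 e3 and solve for the c_i.
Row-reducing the augmented matrix [M | u] gives c = (1, -3, -3).
Check: e1 - 3e2 - 3e3 = (8, 9, 5).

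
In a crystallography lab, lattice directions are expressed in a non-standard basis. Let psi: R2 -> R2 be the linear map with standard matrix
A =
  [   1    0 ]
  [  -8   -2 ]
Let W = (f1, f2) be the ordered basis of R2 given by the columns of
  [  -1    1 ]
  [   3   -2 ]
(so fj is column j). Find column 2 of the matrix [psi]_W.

Column 2 of [psi]_W is the W-coordinate vector of psi(f2).
In standard coordinates psi(f2) = A f2 = (1, -4).
Converting to W: (1, -4) = -2f1 - f2, so the coordinate vector is (-2, -1).

(-2, -1)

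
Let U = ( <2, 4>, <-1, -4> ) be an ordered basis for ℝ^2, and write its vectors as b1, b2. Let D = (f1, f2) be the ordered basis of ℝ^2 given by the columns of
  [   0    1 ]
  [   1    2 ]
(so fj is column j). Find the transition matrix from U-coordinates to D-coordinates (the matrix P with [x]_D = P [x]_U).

[[0, -2], [2, -1]]

Let M have columns bj and N have columns fj. Then for every x, N [x]_D = x = M [x]_U, so P = N^(-1) M.
Since det N = -1, N^(-1) has integer entries; multiplying gives P = [[0, -2], [2, -1]].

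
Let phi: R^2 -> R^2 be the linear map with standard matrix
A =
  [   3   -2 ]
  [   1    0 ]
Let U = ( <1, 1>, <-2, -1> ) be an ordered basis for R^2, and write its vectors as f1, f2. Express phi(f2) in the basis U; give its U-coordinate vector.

Compute phi(f2) = A f2 = <-4, -2> in standard coordinates.
Then write this in U-coordinates: solve for y in y_1 f1 + y_2 f2 = <-4, -2>.
This gives y = <0, 2>, which is column 2 of [phi]_U.

<0, 2>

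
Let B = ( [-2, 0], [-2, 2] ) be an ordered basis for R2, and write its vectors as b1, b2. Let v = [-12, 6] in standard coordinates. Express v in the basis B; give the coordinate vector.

[3, 3]

Write v = c_1 b1 + c_2 b2 and solve for the c_i.
System: -2c_1 - 2c_2 = -12, 0c_1 + 2c_2 = 6; solving gives c_1 = 3, c_2 = 3.
Check: 3b1 + 3b2 = [-12, 6].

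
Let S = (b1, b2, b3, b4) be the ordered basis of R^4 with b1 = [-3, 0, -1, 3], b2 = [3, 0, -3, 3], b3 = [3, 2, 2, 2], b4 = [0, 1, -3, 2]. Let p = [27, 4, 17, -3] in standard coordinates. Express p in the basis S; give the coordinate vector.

[-3, 2, 4, -4]

Write p = c_1 b1 + ... + c_4 b4 and solve for the c_i.
Row-reducing the augmented matrix [M | p] gives c = (-3, 2, 4, -4).
Check: -3b1 + 2b2 + 4b3 - 4b4 = [27, 4, 17, -3].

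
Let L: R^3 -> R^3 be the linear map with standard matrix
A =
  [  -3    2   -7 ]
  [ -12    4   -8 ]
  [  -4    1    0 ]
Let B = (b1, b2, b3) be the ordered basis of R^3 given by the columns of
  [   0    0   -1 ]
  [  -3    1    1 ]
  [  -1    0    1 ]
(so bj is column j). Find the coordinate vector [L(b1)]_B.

<2, 3, -1>

Column 1 of [L]_B is the B-coordinate vector of L(b1).
In standard coordinates L(b1) = A b1 = <1, -4, -3>.
Converting to B: <1, -4, -3> = 2b1 + 3b2 - b3, so the coordinate vector is <2, 3, -1>.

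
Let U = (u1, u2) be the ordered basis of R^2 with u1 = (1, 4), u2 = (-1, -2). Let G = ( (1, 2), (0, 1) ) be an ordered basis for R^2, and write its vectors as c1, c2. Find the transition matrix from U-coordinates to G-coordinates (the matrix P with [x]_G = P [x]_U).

Take x = uj: its U-coordinates are the j-th standard unit vector, so P e_j — column j of P — equals [uj]_G.
u1 = c1 + 2c2, giving column 1 = (1, 2); repeating for each j gives P = [[1, -1], [2, 0]].

[[1, -1], [2, 0]]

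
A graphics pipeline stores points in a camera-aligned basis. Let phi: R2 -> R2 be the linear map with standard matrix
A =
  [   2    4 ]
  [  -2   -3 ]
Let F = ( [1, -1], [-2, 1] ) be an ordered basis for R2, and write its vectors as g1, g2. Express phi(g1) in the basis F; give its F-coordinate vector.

[0, 1]

Column 1 of [phi]_F is the F-coordinate vector of phi(g1).
In standard coordinates phi(g1) = A g1 = [-2, 1].
Converting to F: [-2, 1] = 0·g1 + g2, so the coordinate vector is [0, 1].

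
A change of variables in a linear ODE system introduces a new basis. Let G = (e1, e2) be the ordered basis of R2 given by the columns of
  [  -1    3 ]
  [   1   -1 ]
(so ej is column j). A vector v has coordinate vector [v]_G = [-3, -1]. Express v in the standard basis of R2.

[0, -2]

v = M [v]_G, where M has columns e1, e2.
Carrying out the matrix-vector product, v = [0, -2].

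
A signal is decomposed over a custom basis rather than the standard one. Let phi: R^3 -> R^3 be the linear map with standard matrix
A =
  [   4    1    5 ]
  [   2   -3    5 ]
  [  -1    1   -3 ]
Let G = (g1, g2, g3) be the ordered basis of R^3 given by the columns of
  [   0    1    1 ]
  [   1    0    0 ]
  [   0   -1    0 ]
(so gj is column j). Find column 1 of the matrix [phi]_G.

[-3, -1, 2]

Column 1 of [phi]_G is the G-coordinate vector of phi(g1).
In standard coordinates phi(g1) = A g1 = [1, -3, 1].
Converting to G: [1, -3, 1] = -3g1 - g2 + 2g3, so the coordinate vector is [-3, -1, 2].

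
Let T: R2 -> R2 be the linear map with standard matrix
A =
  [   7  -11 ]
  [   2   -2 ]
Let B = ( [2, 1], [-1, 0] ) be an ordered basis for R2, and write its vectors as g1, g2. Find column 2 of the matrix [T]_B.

Column 2 of [T]_B is the B-coordinate vector of T(g2).
In standard coordinates T(g2) = A g2 = [-7, -2].
Converting to B: [-7, -2] = -2g1 + 3g2, so the coordinate vector is [-2, 3].

[-2, 3]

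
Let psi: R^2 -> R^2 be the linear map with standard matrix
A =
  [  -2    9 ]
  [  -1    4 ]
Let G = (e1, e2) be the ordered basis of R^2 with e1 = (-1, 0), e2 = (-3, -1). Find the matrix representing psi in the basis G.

The j-th column of [psi]_G is [psi(ej)]_G.
psi(e1) = A e1 = (2, 1) = e1 - e2, so column 1 is (1, -1).
Repeating for e2 and assembling the columns gives [[1, 0], [-1, 1]].

[[1, 0], [-1, 1]]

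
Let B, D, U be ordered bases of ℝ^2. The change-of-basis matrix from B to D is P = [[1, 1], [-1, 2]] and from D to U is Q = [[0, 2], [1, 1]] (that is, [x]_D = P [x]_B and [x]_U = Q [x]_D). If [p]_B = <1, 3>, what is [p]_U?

Apply P to get D-coordinates <4, 5>, then Q to get U-coordinates.
The result is [p]_U = <10, 9>.

<10, 9>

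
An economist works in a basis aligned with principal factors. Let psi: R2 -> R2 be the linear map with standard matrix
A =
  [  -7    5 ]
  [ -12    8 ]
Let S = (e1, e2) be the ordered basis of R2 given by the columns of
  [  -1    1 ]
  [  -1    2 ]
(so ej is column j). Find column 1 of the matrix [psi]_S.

(0, 2)

Column 1 of [psi]_S is the S-coordinate vector of psi(e1).
In standard coordinates psi(e1) = A e1 = (2, 4).
Converting to S: (2, 4) = 0·e1 + 2e2, so the coordinate vector is (0, 2).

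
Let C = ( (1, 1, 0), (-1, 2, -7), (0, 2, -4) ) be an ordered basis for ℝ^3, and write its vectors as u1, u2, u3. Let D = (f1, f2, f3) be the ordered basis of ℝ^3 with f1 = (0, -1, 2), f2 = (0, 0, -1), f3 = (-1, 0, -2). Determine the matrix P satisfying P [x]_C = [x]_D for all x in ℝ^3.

[[-1, -2, -2], [0, 1, 0], [-1, 1, 0]]

Column j of P is [uj]_D, since P maps C-coordinates to D-coordinates.
Expressing u1 in D: u1 = -f1 + 0·f2 - f3, so column 1 of P is (-1, 0, -1).
Doing the same for each uj gives P = [[-1, -2, -2], [0, 1, 0], [-1, 1, 0]].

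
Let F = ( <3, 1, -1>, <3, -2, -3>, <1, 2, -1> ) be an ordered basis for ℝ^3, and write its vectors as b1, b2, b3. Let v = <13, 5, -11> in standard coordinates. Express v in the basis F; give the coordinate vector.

Write v = c_1 b1 + ... + c_3 b3 and solve for the c_i.
Solving this 3x3 system gives c = (1, 2, 4).
Check: b1 + 2b2 + 4b3 = <13, 5, -11>.

<1, 2, 4>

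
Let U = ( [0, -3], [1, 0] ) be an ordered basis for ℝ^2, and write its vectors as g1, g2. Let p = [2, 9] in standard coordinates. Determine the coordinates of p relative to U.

We seek scalars with c_1 g1 + c_2 g2 = p; equivalently solve M c = p where the columns of M are g1, g2.
System: 0c_1 + c_2 = 2, -3c_1 + 0c_2 = 9; solving gives c_1 = -3, c_2 = 2.
Check: -3g1 + 2g2 = [2, 9].

[-3, 2]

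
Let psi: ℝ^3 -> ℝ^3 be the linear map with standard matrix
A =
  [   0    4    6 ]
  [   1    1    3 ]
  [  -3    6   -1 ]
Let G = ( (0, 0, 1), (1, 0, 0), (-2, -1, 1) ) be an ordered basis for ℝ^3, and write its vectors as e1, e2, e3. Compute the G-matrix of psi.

Let P have columns e1, ..., e3. Then [psi]_G = P^(-1) A P.
Here det P = -1, so P^(-1) is integer; computing A P first and then P^(-1)(A P) gives [[2, -2, -1], [0, -2, 2], [-3, -1, 0]].

[[2, -2, -1], [0, -2, 2], [-3, -1, 0]]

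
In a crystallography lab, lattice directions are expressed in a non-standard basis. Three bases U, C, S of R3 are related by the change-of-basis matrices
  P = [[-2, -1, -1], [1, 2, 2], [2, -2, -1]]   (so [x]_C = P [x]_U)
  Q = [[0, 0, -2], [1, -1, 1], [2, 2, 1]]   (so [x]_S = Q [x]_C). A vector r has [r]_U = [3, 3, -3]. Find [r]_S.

Apply P to get C-coordinates [-6, 3, 3], then Q to get S-coordinates.
The result is [r]_S = [-6, -6, -3].

[-6, -6, -3]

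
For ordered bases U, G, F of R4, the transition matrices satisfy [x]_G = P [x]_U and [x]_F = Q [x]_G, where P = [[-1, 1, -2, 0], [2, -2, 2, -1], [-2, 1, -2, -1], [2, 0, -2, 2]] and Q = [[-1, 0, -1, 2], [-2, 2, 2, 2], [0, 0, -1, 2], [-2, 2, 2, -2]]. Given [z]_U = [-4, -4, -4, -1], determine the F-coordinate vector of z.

Apply P to get G-coordinates [8, -7, 13, -2], then Q to get F-coordinates.
The result is [z]_F = [-25, -8, -17, 0].

[-25, -8, -17, 0]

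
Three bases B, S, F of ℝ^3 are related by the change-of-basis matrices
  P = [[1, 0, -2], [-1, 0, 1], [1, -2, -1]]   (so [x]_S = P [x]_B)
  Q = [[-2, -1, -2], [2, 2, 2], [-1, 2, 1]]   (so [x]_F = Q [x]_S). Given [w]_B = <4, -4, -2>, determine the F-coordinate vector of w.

Composing the changes, [w]_F = Q P [w]_B.
Q P = [[-3, 4, 5], [2, -4, -4], [-2, -2, 3]]; applying this to <4, -4, -2> gives <-38, 32, -6>.

<-38, 32, -6>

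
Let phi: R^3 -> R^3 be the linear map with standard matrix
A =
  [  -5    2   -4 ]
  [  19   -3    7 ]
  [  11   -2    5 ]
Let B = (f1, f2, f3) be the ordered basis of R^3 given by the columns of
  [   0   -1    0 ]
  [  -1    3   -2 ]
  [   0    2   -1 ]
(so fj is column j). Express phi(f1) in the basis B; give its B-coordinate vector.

<-1, 2, 2>

Compute phi(f1) = A f1 = <-2, 3, 2> in standard coordinates.
Then write this in B-coordinates: solve for y in y_1 f1 + ... + y_3 f3 = <-2, 3, 2>.
This gives y = <-1, 2, 2>, which is column 1 of [phi]_B.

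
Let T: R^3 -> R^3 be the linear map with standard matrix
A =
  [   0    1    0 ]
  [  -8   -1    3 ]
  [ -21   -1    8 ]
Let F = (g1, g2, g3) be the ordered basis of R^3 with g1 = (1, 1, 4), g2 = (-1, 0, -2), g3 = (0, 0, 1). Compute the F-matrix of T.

With P the matrix whose columns are g1, ..., g3, [T]_F = P^(-1) A P.
Column by column: T(g1) = A g1 = (1, 3, 10); its F-coordinates (3, 2, 2) give column 1.
Continuing for each basis vector yields [T]_F = [[3, 2, 3], [2, 2, 3], [2, 1, 2]].

[[3, 2, 3], [2, 2, 3], [2, 1, 2]]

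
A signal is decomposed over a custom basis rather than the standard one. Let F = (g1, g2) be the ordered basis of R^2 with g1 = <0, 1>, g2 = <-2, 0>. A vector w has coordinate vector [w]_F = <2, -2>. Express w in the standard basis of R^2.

<4, 2>

The coordinates say w = 2g1 - 2g2; adding the scaled basis vectors gives <4, 2>.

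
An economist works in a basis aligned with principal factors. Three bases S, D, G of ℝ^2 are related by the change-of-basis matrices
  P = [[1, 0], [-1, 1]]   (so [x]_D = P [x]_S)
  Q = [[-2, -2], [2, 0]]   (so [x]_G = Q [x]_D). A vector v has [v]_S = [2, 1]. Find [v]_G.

[-2, 4]

Composing the changes, [v]_G = Q P [v]_S.
Q P = [[0, -2], [2, 0]]; applying this to [2, 1] gives [-2, 4].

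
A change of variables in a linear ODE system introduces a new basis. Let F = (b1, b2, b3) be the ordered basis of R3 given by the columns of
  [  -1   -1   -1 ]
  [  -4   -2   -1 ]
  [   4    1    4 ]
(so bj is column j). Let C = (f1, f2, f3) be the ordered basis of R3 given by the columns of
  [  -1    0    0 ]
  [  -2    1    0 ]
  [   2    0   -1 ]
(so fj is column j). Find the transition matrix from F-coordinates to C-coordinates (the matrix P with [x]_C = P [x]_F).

[[1, 1, 1], [-2, 0, 1], [-2, 1, -2]]

Take x = bj: its F-coordinates are the j-th standard unit vector, so P e_j — column j of P — equals [bj]_C.
b1 = f1 - 2f2 - 2f3, giving column 1 = [1, -2, -2]; repeating for each j gives P = [[1, 1, 1], [-2, 0, 1], [-2, 1, -2]].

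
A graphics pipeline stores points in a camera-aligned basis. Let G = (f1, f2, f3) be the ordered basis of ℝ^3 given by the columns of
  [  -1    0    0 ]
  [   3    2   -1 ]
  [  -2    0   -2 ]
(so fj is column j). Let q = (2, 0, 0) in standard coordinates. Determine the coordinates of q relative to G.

[q]_G is the unique c with M c = q, where M has columns f1, ..., f3.
Gaussian elimination on [M | q] yields c = (-2, 4, 2).
Check: -2f1 + 4f2 + 2f3 = (2, 0, 0).

(-2, 4, 2)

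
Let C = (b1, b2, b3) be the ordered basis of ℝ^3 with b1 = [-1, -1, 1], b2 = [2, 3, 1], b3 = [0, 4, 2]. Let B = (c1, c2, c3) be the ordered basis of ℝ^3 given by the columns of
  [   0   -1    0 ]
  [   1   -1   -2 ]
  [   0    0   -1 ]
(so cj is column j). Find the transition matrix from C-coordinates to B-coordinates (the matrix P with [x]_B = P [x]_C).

Let M have columns bj and N have columns cj. Then for every x, N [x]_B = x = M [x]_C, so P = N^(-1) M.
Since det N = -1, N^(-1) has integer entries; multiplying gives P = [[-2, -1, 0], [1, -2, 0], [-1, -1, -2]].

[[-2, -1, 0], [1, -2, 0], [-1, -1, -2]]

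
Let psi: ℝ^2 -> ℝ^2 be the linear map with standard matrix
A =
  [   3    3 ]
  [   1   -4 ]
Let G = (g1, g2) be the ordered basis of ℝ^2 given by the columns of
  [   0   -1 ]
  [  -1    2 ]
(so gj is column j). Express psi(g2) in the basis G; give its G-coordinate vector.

Compute psi(g2) = A g2 = [3, -9] in standard coordinates.
Then write this in G-coordinates: solve for y in y_1 g1 + y_2 g2 = [3, -9].
This gives y = [3, -3], which is column 2 of [psi]_G.

[3, -3]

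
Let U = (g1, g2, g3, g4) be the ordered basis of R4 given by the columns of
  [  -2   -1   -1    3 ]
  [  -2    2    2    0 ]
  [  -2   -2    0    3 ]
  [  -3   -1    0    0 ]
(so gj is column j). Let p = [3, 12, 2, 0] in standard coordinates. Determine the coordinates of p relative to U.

[-1, 3, 2, 2]

Write p = c_1 g1 + ... + c_4 g4 and solve for the c_i.
Gaussian elimination on [M | p] yields c = (-1, 3, 2, 2).
Check: -g1 + 3g2 + 2g3 + 2g4 = [3, 12, 2, 0].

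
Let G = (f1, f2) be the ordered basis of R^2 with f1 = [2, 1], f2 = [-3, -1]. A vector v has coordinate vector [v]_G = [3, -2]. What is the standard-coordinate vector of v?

By definition v = 3f1 - 2f2.
Summing componentwise gives [12, 5].

[12, 5]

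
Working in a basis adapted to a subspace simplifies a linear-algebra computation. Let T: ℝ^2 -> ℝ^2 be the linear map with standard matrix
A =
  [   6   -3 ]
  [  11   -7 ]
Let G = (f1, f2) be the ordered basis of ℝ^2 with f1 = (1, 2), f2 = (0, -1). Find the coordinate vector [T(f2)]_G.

(3, -1)

Column 2 of [T]_G is the G-coordinate vector of T(f2).
In standard coordinates T(f2) = A f2 = (3, 7).
Converting to G: (3, 7) = 3f1 - f2, so the coordinate vector is (3, -1).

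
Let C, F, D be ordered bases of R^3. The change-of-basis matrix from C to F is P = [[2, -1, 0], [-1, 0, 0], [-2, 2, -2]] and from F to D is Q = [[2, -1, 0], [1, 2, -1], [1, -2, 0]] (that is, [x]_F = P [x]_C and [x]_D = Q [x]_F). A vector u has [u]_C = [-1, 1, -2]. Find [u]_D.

Apply P to get F-coordinates [-3, 1, 8], then Q to get D-coordinates.
The result is [u]_D = [-7, -9, -5].

[-7, -9, -5]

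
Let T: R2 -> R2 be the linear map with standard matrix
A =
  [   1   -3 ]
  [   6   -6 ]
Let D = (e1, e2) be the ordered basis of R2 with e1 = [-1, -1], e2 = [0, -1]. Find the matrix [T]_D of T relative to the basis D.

[[-2, -3], [2, -3]]

The j-th column of [T]_D is [T(ej)]_D.
T(e1) = A e1 = [2, 0] = -2e1 + 2e2, so column 1 is [-2, 2].
Repeating for e2 and assembling the columns gives [[-2, -3], [2, -3]].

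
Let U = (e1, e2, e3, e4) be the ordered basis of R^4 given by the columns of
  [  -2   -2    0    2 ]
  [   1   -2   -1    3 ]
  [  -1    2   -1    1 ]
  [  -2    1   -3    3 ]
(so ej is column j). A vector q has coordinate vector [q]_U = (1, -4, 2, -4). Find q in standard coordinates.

(-2, -5, -15, -24)

By definition q = e1 - 4e2 + 2e3 - 4e4.
Summing componentwise gives (-2, -5, -15, -24).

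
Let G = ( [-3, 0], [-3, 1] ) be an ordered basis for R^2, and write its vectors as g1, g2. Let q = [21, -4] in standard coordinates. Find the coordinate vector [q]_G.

We seek scalars with c_1 g1 + c_2 g2 = q; equivalently solve M c = q where the columns of M are g1, g2.
System: -3c_1 - 3c_2 = 21, 0c_1 + c_2 = -4; solving gives c_1 = -3, c_2 = -4.
Check: -3g1 - 4g2 = [21, -4].

[-3, -4]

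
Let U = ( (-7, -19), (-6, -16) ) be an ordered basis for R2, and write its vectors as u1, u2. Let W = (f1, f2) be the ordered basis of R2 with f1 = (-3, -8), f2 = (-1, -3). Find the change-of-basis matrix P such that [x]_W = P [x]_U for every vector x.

[[2, 2], [1, 0]]

Let M have columns uj and N have columns fj. Then for every x, N [x]_W = x = M [x]_U, so P = N^(-1) M.
Since det N = 1, N^(-1) has integer entries; multiplying gives P = [[2, 2], [1, 0]].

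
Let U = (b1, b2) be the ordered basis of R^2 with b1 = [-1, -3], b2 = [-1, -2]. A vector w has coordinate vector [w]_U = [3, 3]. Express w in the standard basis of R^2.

[-6, -15]

w = M [w]_U, where M has columns b1, b2.
Carrying out the matrix-vector product, w = [-6, -15].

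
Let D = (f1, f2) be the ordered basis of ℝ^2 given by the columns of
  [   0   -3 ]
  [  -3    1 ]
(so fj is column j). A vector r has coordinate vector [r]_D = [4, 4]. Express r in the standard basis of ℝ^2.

r = M [r]_D, where M has columns f1, f2.
Carrying out the matrix-vector product, r = [-12, -8].

[-12, -8]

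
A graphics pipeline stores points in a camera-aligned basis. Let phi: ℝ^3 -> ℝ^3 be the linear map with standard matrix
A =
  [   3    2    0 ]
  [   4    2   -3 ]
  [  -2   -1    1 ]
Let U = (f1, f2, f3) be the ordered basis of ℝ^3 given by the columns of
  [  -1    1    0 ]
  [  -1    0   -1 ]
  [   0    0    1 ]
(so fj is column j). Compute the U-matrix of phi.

[[3, -2, 3], [-2, 1, 1], [3, -2, 2]]

The j-th column of [phi]_U is [phi(fj)]_U.
phi(f1) = A f1 = <-5, -6, 3> = 3f1 - 2f2 + 3f3, so column 1 is <3, -2, 3>.
Repeating for f2, f3 and assembling the columns gives [[3, -2, 3], [-2, 1, 1], [3, -2, 2]].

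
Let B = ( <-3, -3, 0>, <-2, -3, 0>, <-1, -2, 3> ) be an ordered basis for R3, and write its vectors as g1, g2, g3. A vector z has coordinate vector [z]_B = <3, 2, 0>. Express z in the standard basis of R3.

The coordinates say z = 3g1 + 2g2 + 0·g3; adding the scaled basis vectors gives <-13, -15, 0>.

<-13, -15, 0>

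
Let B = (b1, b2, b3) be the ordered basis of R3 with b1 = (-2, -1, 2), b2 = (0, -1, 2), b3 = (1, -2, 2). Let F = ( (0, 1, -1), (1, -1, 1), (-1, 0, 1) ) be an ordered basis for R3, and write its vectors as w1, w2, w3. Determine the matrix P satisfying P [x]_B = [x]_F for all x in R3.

Column j of P is [bj]_F, since P maps B-coordinates to F-coordinates.
Expressing b1 in F: b1 = -2w1 - w2 + w3, so column 1 of P is (-2, -1, 1).
Doing the same for each bj gives P = [[-2, 0, -1], [-1, 1, 1], [1, 1, 0]].

[[-2, 0, -1], [-1, 1, 1], [1, 1, 0]]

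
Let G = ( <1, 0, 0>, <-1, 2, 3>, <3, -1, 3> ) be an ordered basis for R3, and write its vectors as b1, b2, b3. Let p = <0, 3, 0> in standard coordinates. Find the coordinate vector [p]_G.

<4, 1, -1>

[p]_G is the unique c with M c = p, where M has columns b1, ..., b3.
Row-reducing the augmented matrix [M | p] gives c = (4, 1, -1).
Check: 4b1 + b2 - b3 = <0, 3, 0>.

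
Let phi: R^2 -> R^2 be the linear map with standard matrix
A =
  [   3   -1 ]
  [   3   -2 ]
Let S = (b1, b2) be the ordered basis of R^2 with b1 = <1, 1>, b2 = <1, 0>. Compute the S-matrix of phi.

[[1, 3], [1, 0]]

Let P have columns b1, b2. Then [phi]_S = P^(-1) A P.
Here det P = -1, so P^(-1) is integer; computing A P first and then P^(-1)(A P) gives [[1, 3], [1, 0]].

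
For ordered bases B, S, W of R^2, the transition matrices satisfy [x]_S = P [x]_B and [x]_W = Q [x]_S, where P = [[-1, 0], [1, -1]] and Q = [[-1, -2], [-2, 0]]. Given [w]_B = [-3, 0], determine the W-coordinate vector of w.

[3, -6]

Composing the changes, [w]_W = Q P [w]_B.
Q P = [[-1, 2], [2, 0]]; applying this to [-3, 0] gives [3, -6].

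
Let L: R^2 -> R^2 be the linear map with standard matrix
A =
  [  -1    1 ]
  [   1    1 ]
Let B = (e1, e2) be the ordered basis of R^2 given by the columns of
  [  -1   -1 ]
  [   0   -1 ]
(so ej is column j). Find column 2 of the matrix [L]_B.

Compute L(e2) = A e2 = <0, -2> in standard coordinates.
Then write this in B-coordinates: solve for y in y_1 e1 + y_2 e2 = <0, -2>.
This gives y = <-2, 2>, which is column 2 of [L]_B.

<-2, 2>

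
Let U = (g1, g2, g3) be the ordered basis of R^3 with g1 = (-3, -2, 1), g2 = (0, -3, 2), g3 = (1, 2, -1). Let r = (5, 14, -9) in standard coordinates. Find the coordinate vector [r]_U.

(-2, -4, -1)

We seek scalars with c_1 g1 + ... + c_3 g3 = r; equivalently solve M c = r where the columns of M are g1, ..., g3.
Gaussian elimination on [M | r] yields c = (-2, -4, -1).
Check: -2g1 - 4g2 - g3 = (5, 14, -9).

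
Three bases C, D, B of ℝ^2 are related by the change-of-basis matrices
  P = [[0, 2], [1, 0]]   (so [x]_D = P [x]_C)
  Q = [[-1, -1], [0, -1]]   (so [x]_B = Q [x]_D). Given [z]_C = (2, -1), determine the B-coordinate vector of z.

(0, -2)

Composing the changes, [z]_B = Q P [z]_C.
Q P = [[-1, -2], [-1, 0]]; applying this to (2, -1) gives (0, -2).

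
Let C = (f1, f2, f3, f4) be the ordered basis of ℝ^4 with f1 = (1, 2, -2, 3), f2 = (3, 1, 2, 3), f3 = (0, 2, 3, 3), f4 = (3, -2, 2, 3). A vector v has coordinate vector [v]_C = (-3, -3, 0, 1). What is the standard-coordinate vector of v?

(-9, -11, 2, -15)

The coordinates say v = -3f1 - 3f2 + 0·f3 + f4; adding the scaled basis vectors gives (-9, -11, 2, -15).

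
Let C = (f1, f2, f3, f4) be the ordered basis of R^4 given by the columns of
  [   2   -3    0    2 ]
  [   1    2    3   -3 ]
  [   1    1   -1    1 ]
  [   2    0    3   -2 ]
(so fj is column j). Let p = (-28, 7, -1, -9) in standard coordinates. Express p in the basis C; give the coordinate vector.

(-4, 4, -3, -4)

Write p = c_1 f1 + ... + c_4 f4 and solve for the c_i.
Gaussian elimination on [M | p] yields c = (-4, 4, -3, -4).
Check: -4f1 + 4f2 - 3f3 - 4f4 = (-28, 7, -1, -9).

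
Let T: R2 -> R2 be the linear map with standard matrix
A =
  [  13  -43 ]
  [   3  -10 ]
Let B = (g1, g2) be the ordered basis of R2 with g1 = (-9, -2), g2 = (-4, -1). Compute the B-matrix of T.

[[3, 1], [1, 0]]

The j-th column of [T]_B is [T(gj)]_B.
T(g1) = A g1 = (-31, -7) = 3g1 + g2, so column 1 is (3, 1).
Repeating for g2 and assembling the columns gives [[3, 1], [1, 0]].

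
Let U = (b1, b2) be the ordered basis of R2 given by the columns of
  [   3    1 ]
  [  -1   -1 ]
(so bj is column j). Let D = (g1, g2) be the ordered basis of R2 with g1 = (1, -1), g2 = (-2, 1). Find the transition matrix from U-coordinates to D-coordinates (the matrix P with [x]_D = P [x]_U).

[[-1, 1], [-2, 0]]

Column j of P is [bj]_D, since P maps U-coordinates to D-coordinates.
Expressing b1 in D: b1 = -g1 - 2g2, so column 1 of P is (-1, -2).
Doing the same for each bj gives P = [[-1, 1], [-2, 0]].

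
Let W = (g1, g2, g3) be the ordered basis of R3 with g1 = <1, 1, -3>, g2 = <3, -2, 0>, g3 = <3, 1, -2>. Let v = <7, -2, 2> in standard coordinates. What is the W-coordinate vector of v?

<-2, 1, 2>

We seek scalars with c_1 g1 + ... + c_3 g3 = v; equivalently solve M c = v where the columns of M are g1, ..., g3.
Row-reducing the augmented matrix [M | v] gives c = (-2, 1, 2).
Check: -2g1 + g2 + 2g3 = <7, -2, 2>.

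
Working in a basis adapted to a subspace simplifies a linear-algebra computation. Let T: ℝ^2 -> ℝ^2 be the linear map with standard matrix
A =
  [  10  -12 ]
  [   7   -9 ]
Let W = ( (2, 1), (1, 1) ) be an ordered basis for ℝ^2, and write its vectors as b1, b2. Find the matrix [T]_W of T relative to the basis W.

[[3, 0], [2, -2]]

The j-th column of [T]_W is [T(bj)]_W.
T(b1) = A b1 = (8, 5) = 3b1 + 2b2, so column 1 is (3, 2).
Repeating for b2 and assembling the columns gives [[3, 0], [2, -2]].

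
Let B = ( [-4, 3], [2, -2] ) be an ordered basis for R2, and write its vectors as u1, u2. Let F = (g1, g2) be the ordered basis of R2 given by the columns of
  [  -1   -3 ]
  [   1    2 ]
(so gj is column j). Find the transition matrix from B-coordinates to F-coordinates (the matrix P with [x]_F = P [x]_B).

Column j of P is [uj]_F, since P maps B-coordinates to F-coordinates.
Expressing u1 in F: u1 = g1 + g2, so column 1 of P is [1, 1].
Doing the same for each uj gives P = [[1, -2], [1, 0]].

[[1, -2], [1, 0]]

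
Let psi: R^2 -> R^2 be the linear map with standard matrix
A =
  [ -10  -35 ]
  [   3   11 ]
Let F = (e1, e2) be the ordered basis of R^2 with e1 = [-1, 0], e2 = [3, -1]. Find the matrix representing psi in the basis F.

[[-1, 1], [3, 2]]

With P the matrix whose columns are e1, e2, [psi]_F = P^(-1) A P.
Column by column: psi(e1) = A e1 = [10, -3]; its F-coordinates [-1, 3] give column 1.
Continuing for each basis vector yields [psi]_F = [[-1, 1], [3, 2]].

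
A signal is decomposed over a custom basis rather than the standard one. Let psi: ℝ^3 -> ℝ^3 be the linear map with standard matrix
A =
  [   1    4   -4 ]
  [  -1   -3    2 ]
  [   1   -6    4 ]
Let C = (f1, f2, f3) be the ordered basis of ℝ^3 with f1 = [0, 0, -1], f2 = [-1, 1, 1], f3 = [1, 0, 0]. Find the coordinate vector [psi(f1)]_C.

[2, -2, 2]

Column 1 of [psi]_C is the C-coordinate vector of psi(f1).
In standard coordinates psi(f1) = A f1 = [4, -2, -4].
Converting to C: [4, -2, -4] = 2f1 - 2f2 + 2f3, so the coordinate vector is [2, -2, 2].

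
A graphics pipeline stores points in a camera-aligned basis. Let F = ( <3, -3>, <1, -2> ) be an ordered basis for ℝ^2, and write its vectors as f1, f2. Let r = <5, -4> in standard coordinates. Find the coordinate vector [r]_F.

Write r = c_1 f1 + c_2 f2 and solve for the c_i.
System: 3c_1 + c_2 = 5, -3c_1 - 2c_2 = -4; solving gives c_1 = 2, c_2 = -1.
Check: 2f1 - f2 = <5, -4>.

<2, -1>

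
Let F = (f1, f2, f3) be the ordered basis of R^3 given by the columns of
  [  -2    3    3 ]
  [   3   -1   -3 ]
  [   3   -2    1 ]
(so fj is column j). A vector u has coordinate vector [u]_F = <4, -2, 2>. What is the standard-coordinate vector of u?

<-8, 8, 18>

u = M [u]_F, where M has columns f1, ..., f3.
Carrying out the matrix-vector product, u = <-8, 8, 18>.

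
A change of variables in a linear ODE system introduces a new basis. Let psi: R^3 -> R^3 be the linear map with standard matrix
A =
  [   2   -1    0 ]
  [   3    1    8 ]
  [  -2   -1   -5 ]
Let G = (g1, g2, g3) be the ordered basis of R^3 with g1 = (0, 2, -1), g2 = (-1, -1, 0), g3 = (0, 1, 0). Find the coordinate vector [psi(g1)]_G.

Column 1 of [psi]_G is the G-coordinate vector of psi(g1).
In standard coordinates psi(g1) = A g1 = (-2, -6, 3).
Converting to G: (-2, -6, 3) = -3g1 + 2g2 + 2g3, so the coordinate vector is (-3, 2, 2).

(-3, 2, 2)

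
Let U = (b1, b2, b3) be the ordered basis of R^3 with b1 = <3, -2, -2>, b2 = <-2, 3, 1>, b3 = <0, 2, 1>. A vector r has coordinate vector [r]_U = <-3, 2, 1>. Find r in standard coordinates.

By definition r = -3b1 + 2b2 + b3.
Summing componentwise gives <-13, 14, 9>.

<-13, 14, 9>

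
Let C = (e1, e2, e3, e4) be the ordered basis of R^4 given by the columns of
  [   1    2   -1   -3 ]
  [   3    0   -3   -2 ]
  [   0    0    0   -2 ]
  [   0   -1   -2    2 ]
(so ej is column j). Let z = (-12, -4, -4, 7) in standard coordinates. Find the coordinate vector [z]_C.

Write z = c_1 e1 + ... + c_4 e4 and solve for the c_i.
Gaussian elimination on [M | z] yields c = (0, -3, 0, 2).
Check: 0·e1 - 3e2 + 0·e3 + 2e4 = (-12, -4, -4, 7).

(0, -3, 0, 2)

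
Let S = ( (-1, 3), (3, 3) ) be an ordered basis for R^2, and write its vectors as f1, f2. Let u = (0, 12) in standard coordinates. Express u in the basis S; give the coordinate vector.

(3, 1)

Write u = c_1 f1 + c_2 f2 and solve for the c_i.
System: -c_1 + 3c_2 = 0, 3c_1 + 3c_2 = 12; solving gives c_1 = 3, c_2 = 1.
Check: 3f1 + f2 = (0, 12).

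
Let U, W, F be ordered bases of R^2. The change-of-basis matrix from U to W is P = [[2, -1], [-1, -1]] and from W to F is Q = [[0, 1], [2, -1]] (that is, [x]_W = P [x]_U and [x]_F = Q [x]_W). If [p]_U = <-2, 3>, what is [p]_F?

Composing the changes, [p]_F = Q P [p]_U.
Q P = [[-1, -1], [5, -1]]; applying this to <-2, 3> gives <-1, -13>.

<-1, -13>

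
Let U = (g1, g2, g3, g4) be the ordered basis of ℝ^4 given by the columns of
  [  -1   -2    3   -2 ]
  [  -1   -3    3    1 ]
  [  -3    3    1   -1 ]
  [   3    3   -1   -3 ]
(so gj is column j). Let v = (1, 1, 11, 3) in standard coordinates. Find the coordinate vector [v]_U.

[v]_U is the unique c with M c = v, where M has columns g1, ..., g4.
Row-reducing the augmented matrix [M | v] gives c = (0, 3, 3, 1).
Check: 0·g1 + 3g2 + 3g3 + g4 = (1, 1, 11, 3).

(0, 3, 3, 1)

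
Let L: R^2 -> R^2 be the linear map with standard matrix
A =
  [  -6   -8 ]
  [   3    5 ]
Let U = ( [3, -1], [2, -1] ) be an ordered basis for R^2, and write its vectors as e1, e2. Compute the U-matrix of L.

Let P have columns e1, e2. Then [L]_U = P^(-1) A P.
Here det P = -1, so P^(-1) is integer; computing A P first and then P^(-1)(A P) gives [[-2, -2], [-2, 1]].

[[-2, -2], [-2, 1]]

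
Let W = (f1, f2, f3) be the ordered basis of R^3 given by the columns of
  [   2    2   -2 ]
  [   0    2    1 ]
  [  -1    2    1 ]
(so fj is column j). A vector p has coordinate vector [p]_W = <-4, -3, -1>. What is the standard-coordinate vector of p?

By definition p = -4f1 - 3f2 - f3.
Summing componentwise gives <-12, -7, -3>.

<-12, -7, -3>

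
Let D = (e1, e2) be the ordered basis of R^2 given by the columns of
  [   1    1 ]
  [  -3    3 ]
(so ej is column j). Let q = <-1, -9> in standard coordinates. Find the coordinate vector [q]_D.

We seek scalars with c_1 e1 + c_2 e2 = q; equivalently solve M c = q where the columns of M are e1, e2.
System: c_1 + c_2 = -1, -3c_1 + 3c_2 = -9; solving gives c_1 = 1, c_2 = -2.
Check: e1 - 2e2 = <-1, -9>.

<1, -2>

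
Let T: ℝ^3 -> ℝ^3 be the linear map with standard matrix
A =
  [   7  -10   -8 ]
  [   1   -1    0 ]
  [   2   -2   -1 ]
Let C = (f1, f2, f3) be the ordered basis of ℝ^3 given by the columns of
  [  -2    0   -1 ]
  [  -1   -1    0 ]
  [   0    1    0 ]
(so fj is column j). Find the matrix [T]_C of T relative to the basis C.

[[3, -2, 3], [-2, 1, -2], [-2, 2, 1]]

The j-th column of [T]_C is [T(fj)]_C.
T(f1) = A f1 = [-4, -1, -2] = 3f1 - 2f2 - 2f3, so column 1 is [3, -2, -2].
Repeating for f2, f3 and assembling the columns gives [[3, -2, 3], [-2, 1, -2], [-2, 2, 1]].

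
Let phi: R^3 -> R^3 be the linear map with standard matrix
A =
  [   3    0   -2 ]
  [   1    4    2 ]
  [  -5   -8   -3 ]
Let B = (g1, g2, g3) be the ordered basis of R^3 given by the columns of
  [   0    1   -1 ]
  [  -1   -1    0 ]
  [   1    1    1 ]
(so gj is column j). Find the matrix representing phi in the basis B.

[[1, 1, 1], [1, 0, -2], [3, -1, 3]]

The j-th column of [phi]_B is [phi(gj)]_B.
phi(g1) = A g1 = <-2, -2, 5> = g1 + g2 + 3g3, so column 1 is <1, 1, 3>.
Repeating for g2, g3 and assembling the columns gives [[1, 1, 1], [1, 0, -2], [3, -1, 3]].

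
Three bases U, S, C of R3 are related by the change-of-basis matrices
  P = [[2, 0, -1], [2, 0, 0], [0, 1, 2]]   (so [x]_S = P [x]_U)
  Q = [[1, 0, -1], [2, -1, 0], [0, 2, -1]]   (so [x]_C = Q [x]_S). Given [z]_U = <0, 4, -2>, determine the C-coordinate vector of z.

<2, 4, 0>

First [z]_S = P [z]_U = <2, 0, 0>.
Then [z]_C = Q [z]_S = <2, 4, 0>.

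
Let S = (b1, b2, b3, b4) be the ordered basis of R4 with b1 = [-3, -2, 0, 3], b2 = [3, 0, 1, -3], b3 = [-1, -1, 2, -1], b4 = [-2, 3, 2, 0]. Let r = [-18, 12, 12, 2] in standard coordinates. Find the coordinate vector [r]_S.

[-2, -4, 4, 4]

Write r = c_1 b1 + ... + c_4 b4 and solve for the c_i.
Solving this 4x4 system gives c = (-2, -4, 4, 4).
Check: -2b1 - 4b2 + 4b3 + 4b4 = [-18, 12, 12, 2].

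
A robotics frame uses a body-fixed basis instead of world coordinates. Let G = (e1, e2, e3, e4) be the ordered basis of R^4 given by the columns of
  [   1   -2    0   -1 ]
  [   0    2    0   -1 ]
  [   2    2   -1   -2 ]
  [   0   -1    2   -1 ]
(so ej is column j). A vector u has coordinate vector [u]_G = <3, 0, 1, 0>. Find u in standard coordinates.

<3, 0, 5, 2>

u = M [u]_G, where M has columns e1, ..., e4.
Carrying out the matrix-vector product, u = <3, 0, 5, 2>.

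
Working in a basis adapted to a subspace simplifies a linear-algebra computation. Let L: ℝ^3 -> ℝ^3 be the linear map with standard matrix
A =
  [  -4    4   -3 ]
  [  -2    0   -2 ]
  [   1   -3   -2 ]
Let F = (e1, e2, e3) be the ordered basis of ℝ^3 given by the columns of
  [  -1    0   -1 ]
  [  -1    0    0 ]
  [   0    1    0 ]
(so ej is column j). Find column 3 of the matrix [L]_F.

[-2, -1, -2]

Compute L(e3) = A e3 = [4, 2, -1] in standard coordinates.
Then write this in F-coordinates: solve for y in y_1 e1 + ... + y_3 e3 = [4, 2, -1].
This gives y = [-2, -1, -2], which is column 3 of [L]_F.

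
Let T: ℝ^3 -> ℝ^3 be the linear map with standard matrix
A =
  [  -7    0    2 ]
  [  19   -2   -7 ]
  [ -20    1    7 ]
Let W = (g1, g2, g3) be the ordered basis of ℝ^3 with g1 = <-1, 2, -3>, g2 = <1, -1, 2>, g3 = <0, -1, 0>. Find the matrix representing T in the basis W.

Let P have columns g1, ..., g3. Then [T]_W = P^(-1) A P.
Here det P = 1, so P^(-1) is integer; computing A P first and then P^(-1)(A P) gives [[1, 1, 1], [2, -2, 1], [2, -3, -1]].

[[1, 1, 1], [2, -2, 1], [2, -3, -1]]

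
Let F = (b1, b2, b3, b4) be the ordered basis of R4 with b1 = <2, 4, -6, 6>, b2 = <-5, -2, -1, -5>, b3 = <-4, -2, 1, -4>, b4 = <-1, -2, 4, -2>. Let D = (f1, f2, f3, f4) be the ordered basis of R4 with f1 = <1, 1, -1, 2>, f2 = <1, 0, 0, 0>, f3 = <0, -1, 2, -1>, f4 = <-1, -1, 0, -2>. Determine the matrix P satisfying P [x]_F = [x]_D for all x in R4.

Take x = bj: its F-coordinates are the j-th standard unit vector, so P e_j — column j of P — equals [bj]_D.
b1 = 2f1 + 0·f2 - 2f3 + 0·f4, giving column 1 = <2, 0, -2, 0>; repeating for each j gives P = [[2, -1, -1, 0], [0, -2, -2, -1], [-2, -1, 0, 2], [0, 2, 1, 0]].

[[2, -1, -1, 0], [0, -2, -2, -1], [-2, -1, 0, 2], [0, 2, 1, 0]]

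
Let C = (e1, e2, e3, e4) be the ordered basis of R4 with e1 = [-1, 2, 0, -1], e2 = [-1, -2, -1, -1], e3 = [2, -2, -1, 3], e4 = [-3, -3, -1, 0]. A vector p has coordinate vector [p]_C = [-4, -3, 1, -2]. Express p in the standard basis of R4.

[15, 2, 4, 10]

The coordinates say p = -4e1 - 3e2 + e3 - 2e4; adding the scaled basis vectors gives [15, 2, 4, 10].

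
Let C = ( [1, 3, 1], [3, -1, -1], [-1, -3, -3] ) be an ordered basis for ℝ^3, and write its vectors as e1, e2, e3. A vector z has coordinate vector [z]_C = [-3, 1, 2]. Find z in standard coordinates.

[-2, -16, -10]

The coordinates say z = -3e1 + e2 + 2e3; adding the scaled basis vectors gives [-2, -16, -10].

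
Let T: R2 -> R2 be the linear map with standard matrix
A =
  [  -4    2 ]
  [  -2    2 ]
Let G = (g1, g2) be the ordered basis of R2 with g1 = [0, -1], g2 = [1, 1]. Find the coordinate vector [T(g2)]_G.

Column 2 of [T]_G is the G-coordinate vector of T(g2).
In standard coordinates T(g2) = A g2 = [-2, 0].
Converting to G: [-2, 0] = -2g1 - 2g2, so the coordinate vector is [-2, -2].

[-2, -2]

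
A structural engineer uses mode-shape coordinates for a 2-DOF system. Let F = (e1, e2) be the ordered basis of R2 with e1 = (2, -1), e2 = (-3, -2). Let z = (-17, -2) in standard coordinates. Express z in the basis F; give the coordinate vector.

(-4, 3)

We seek scalars with c_1 e1 + c_2 e2 = z; equivalently solve M c = z where the columns of M are e1, e2.
System: 2c_1 - 3c_2 = -17, -c_1 - 2c_2 = -2; solving gives c_1 = -4, c_2 = 3.
Check: -4e1 + 3e2 = (-17, -2).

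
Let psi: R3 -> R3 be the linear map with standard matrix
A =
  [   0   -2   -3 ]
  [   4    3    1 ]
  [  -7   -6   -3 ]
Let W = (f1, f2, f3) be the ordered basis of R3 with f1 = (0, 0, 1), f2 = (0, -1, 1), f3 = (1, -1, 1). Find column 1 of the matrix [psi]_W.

(-2, 2, -3)

Column 1 of [psi]_W is the W-coordinate vector of psi(f1).
In standard coordinates psi(f1) = A f1 = (-3, 1, -3).
Converting to W: (-3, 1, -3) = -2f1 + 2f2 - 3f3, so the coordinate vector is (-2, 2, -3).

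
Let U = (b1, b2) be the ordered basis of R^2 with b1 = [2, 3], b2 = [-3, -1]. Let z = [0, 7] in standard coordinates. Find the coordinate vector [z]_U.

[3, 2]

[z]_U is the unique c with M c = z, where M has columns b1, b2.
System: 2c_1 - 3c_2 = 0, 3c_1 - c_2 = 7; solving gives c_1 = 3, c_2 = 2.
Check: 3b1 + 2b2 = [0, 7].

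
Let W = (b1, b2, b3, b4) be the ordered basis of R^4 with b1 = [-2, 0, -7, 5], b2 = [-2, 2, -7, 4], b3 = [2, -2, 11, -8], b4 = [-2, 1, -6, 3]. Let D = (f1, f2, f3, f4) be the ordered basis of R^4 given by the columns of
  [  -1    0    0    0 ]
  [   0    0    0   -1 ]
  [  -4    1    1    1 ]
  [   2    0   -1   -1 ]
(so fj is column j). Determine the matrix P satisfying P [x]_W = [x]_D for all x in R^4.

[[2, 2, -2, 2], [2, 1, -1, 1], [-1, 2, 2, 2], [0, -2, 2, -1]]

Take x = bj: its W-coordinates are the j-th standard unit vector, so P e_j — column j of P — equals [bj]_D.
b1 = 2f1 + 2f2 - f3 + 0·f4, giving column 1 = [2, 2, -1, 0]; repeating for each j gives P = [[2, 2, -2, 2], [2, 1, -1, 1], [-1, 2, 2, 2], [0, -2, 2, -1]].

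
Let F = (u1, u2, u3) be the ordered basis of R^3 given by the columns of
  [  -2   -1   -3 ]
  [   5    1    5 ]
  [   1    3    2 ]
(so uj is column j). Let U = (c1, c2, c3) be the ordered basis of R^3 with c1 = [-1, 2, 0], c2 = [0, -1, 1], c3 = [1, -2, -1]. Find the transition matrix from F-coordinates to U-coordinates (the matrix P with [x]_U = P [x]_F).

Column j of P is [uj]_U, since P maps F-coordinates to U-coordinates.
Expressing u1 in U: u1 = 0·c1 - c2 - 2c3, so column 1 of P is [0, -1, -2].
Doing the same for each uj gives P = [[0, -1, 2], [-1, 1, 1], [-2, -2, -1]].

[[0, -1, 2], [-1, 1, 1], [-2, -2, -1]]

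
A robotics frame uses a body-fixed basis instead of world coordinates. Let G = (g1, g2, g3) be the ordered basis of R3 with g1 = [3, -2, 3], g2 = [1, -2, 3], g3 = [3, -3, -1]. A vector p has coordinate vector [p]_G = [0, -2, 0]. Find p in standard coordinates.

The coordinates say p = 0·g1 - 2g2 + 0·g3; adding the scaled basis vectors gives [-2, 4, -6].

[-2, 4, -6]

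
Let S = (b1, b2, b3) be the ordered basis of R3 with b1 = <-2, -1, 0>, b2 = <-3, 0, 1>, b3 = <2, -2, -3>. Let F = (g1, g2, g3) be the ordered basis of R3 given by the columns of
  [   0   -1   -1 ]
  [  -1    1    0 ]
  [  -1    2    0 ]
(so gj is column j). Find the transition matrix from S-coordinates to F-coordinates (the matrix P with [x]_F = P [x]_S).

[[2, 1, 1], [1, 1, -1], [1, 2, -1]]

Let M have columns bj and N have columns gj. Then for every x, N [x]_F = x = M [x]_S, so P = N^(-1) M.
Since det N = 1, N^(-1) has integer entries; multiplying gives P = [[2, 1, 1], [1, 1, -1], [1, 2, -1]].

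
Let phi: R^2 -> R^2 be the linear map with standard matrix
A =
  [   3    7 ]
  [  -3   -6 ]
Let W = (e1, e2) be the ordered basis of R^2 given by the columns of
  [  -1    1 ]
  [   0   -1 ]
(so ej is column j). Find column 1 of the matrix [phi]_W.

(0, -3)

Column 1 of [phi]_W is the W-coordinate vector of phi(e1).
In standard coordinates phi(e1) = A e1 = (-3, 3).
Converting to W: (-3, 3) = 0·e1 - 3e2, so the coordinate vector is (0, -3).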